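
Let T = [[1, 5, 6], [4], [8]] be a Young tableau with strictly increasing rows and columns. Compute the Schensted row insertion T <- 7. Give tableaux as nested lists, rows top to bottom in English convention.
[[1, 5, 6, 7], [4], [8]]

7 is larger than every entry of row 1, so it is appended to row 1. The new tableau is [[1, 5, 6, 7], [4], [8]].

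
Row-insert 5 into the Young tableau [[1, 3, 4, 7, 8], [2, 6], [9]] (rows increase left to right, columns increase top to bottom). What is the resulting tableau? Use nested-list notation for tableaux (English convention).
In row 1, 5 replaces 7 (the leftmost entry greater than 5); 7 is bumped to row 2. 7 is appended to row 2. The new tableau is [[1, 3, 4, 5, 8], [2, 6, 7], [9]].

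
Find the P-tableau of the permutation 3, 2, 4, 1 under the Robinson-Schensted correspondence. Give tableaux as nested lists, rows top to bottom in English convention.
P = [[1, 4], [2], [3]]

Insert 3: appended to row 1. P = [[3]].
Insert 2: 2 bumps 3 from row 1; 3 starts row 2. P = [[2], [3]].
Insert 4: appended to row 1. P = [[2, 4], [3]].
Insert 1: 1 bumps 2 from row 1; 2 bumps 3 from row 2; 3 starts row 3. P = [[1, 4], [2], [3]].

So P = [[1, 4], [2], [3]].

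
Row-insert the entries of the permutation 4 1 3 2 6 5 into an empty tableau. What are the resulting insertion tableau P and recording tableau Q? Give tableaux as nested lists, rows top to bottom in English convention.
P = [[1, 2, 5], [3, 6], [4]], Q = [[1, 3, 5], [2, 6], [4]]

Insert each entry of the permutation into P by Schensted row insertion, recording in Q the position of each new cell.

Insert 4: appended to row 1. P = [[4]].
Insert 1: 1 bumps 4 from row 1; 4 starts row 2. P = [[1], [4]].
Insert 3: appended to row 1. P = [[1, 3], [4]].
Insert 2: 2 bumps 3 from row 1; 3 bumps 4 from row 2; 4 starts row 3. P = [[1, 2], [3], [4]].
Insert 6: appended to row 1. P = [[1, 2, 6], [3], [4]].
Insert 5: 5 bumps 6 from row 1; 6 appends to row 2. P = [[1, 2, 5], [3, 6], [4]].

So P = [[1, 2, 5], [3, 6], [4]], Q = [[1, 3, 5], [2, 6], [4]].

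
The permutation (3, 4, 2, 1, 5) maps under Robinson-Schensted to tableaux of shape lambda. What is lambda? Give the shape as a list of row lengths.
[3, 1, 1]

Row-insert each entry into an empty tableau.

After inserting 3: P = [[3]].
After inserting 4: P = [[3, 4]].
After inserting 2: P = [[2, 4], [3]].
After inserting 1: P = [[1, 4], [2], [3]].
After inserting 5: P = [[1, 4, 5], [2], [3]].

The final insertion tableau P = [[1, 4, 5], [2], [3]] has shape [3, 1, 1].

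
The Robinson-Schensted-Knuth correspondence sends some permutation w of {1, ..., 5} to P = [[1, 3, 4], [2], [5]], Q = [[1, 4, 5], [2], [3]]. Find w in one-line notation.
Reverse RSK: for i = n, n-1, ..., 1, locate i in Q, remove the corresponding corner cell from P, and reverse-bump its entry up through P; the value ejected from row 1 is w(i).

So w = 5 2 1 3 4.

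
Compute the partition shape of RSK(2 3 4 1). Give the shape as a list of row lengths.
[3, 1]

Row-insert each entry into an empty tableau.

After inserting 2: P = [[2]].
After inserting 3: P = [[2, 3]].
After inserting 4: P = [[2, 3, 4]].
After inserting 1: P = [[1, 3, 4], [2]].

The final insertion tableau P = [[1, 3, 4], [2]] has shape [3, 1].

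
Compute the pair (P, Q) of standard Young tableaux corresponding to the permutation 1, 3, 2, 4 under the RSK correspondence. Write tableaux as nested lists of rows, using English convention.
Insert each entry of the permutation into P by Schensted row insertion, recording in Q the position of each new cell.

Insert 1: appended to row 1. P = [[1]].
Insert 3: appended to row 1. P = [[1, 3]].
Insert 2: 2 bumps 3 from row 1; 3 starts row 2. P = [[1, 2], [3]].
Insert 4: appended to row 1. P = [[1, 2, 4], [3]].

So P = [[1, 2, 4], [3]], Q = [[1, 2, 4], [3]].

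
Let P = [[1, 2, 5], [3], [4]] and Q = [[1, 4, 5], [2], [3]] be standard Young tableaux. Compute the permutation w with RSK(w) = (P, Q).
Reverse the RSK construction: for i from n down to 1, find the cell of Q containing i, remove the entry at that cell from P, and reverse-bump it up through P; the value ejected from row 1 is w(i).

Step i=5: Q has 5 at row 1, column 3; remove that cell from P, ejecting 5. So w(5) = 5. P is now [[1, 2], [3], [4]].
Step i=4: Q has 4 at row 1, column 2; remove that cell from P, ejecting 2. So w(4) = 2. P is now [[1], [3], [4]].
Step i=3: Q has 3 at row 3, column 1; remove 4 from row 3 of P and reverse-bump: 4 enters row 2 and ejects 3; 3 enters row 1 and ejects 1. So w(3) = 1. P is now [[3], [4]].
Step i=2: Q has 2 at row 2, column 1; remove 4 from row 2 of P and reverse-bump: 4 enters row 1 and ejects 3. So w(2) = 3. P is now [[4]].
Step i=1: Q has 1 at row 1, column 1; remove that cell from P, ejecting 4. So w(1) = 4. P is now [].

So w = 4 3 1 2 5.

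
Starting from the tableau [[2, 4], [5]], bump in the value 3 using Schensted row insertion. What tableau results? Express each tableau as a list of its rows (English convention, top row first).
[[2, 3], [4], [5]]

In row 1, 3 replaces 4 (the leftmost entry greater than 3); 4 is bumped to row 2. In row 2, 4 replaces 5 (the leftmost entry greater than 4); 5 is bumped to row 3. 5 starts a new row 3. The new tableau is [[2, 3], [4], [5]].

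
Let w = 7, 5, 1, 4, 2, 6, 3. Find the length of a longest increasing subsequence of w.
3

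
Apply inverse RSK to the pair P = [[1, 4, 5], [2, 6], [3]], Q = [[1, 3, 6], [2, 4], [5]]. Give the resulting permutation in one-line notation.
3 2 6 4 1 5

Reverse the RSK construction: for i from n down to 1, find the cell of Q containing i, remove the entry at that cell from P, and reverse-bump it up through P; the value ejected from row 1 is w(i).

Step i=6: Q has 6 at row 1, column 3; remove that cell from P, ejecting 5. So w(6) = 5. P is now [[1, 4], [2, 6], [3]].
Step i=5: Q has 5 at row 3, column 1; remove 3 from row 3 of P and reverse-bump: 3 enters row 2 and ejects 2; 2 enters row 1 and ejects 1. So w(5) = 1. P is now [[2, 4], [3, 6]].
Step i=4: Q has 4 at row 2, column 2; remove 6 from row 2 of P and reverse-bump: 6 enters row 1 and ejects 4. So w(4) = 4. P is now [[2, 6], [3]].
Step i=3: Q has 3 at row 1, column 2; remove that cell from P, ejecting 6. So w(3) = 6. P is now [[2], [3]].
Step i=2: Q has 2 at row 2, column 1; remove 3 from row 2 of P and reverse-bump: 3 enters row 1 and ejects 2. So w(2) = 2. P is now [[3]].
Step i=1: Q has 1 at row 1, column 1; remove that cell from P, ejecting 3. So w(1) = 3. P is now [].

So w = 3 2 6 4 1 5.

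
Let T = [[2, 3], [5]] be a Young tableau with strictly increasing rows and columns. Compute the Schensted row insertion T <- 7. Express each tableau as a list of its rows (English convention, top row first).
7 is larger than every entry of row 1, so it is appended to row 1. The new tableau is [[2, 3, 7], [5]].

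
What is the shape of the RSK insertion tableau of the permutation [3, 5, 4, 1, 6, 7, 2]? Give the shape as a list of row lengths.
RSK row insertion gives P = [[1, 2, 6, 7], [3, 4], [5]], which has shape [4, 2, 1].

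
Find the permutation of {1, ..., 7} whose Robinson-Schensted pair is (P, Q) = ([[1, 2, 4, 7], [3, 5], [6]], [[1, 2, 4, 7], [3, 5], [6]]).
Reverse the RSK construction: for i from n down to 1, find the cell of Q containing i, remove the entry at that cell from P, and reverse-bump it up through P; the value ejected from row 1 is w(i).

Step i=7: Q has 7 at row 1, column 4; remove that cell from P, ejecting 7. So w(7) = 7. P is now [[1, 2, 4], [3, 5], [6]].
Step i=6: Q has 6 at row 3, column 1; remove 6 from row 3 of P and reverse-bump: 6 enters row 2 and ejects 5; 5 enters row 1 and ejects 4. So w(6) = 4. P is now [[1, 2, 5], [3, 6]].
Step i=5: Q has 5 at row 2, column 2; remove 6 from row 2 of P and reverse-bump: 6 enters row 1 and ejects 5. So w(5) = 5. P is now [[1, 2, 6], [3]].
Step i=4: Q has 4 at row 1, column 3; remove that cell from P, ejecting 6. So w(4) = 6. P is now [[1, 2], [3]].
Step i=3: Q has 3 at row 2, column 1; remove 3 from row 2 of P and reverse-bump: 3 enters row 1 and ejects 2. So w(3) = 2. P is now [[1, 3]].
Step i=2: Q has 2 at row 1, column 2; remove that cell from P, ejecting 3. So w(2) = 3. P is now [[1]].
Step i=1: Q has 1 at row 1, column 1; remove that cell from P, ejecting 1. So w(1) = 1. P is now [].

So w = 1 3 2 6 5 4 7.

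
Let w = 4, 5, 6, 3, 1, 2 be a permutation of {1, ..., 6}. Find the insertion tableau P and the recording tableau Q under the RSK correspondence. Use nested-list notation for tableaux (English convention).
P = [[1, 2, 6], [3, 5], [4]], Q = [[1, 2, 3], [4, 6], [5]]

Insert each entry of the permutation into P by Schensted row insertion, recording in Q the position of each new cell.

Insert 4: appended to row 1. P = [[4]], Q = [[1]].
Insert 5: appended to row 1. P = [[4, 5]], Q = [[1, 2]].
Insert 6: appended to row 1. P = [[4, 5, 6]], Q = [[1, 2, 3]].
Insert 3: 3 bumps 4 from row 1; 4 starts row 2. P = [[3, 5, 6], [4]], Q = [[1, 2, 3], [4]].
Insert 1: 1 bumps 3 from row 1; 3 bumps 4 from row 2; 4 starts row 3. P = [[1, 5, 6], [3], [4]], Q = [[1, 2, 3], [4], [5]].
Insert 2: 2 bumps 5 from row 1; 5 appends to row 2. P = [[1, 2, 6], [3, 5], [4]], Q = [[1, 2, 3], [4, 6], [5]].

So P = [[1, 2, 6], [3, 5], [4]], Q = [[1, 2, 3], [4, 6], [5]].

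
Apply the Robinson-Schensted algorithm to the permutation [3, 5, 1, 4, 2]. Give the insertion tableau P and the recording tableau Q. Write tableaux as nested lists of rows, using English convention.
P = [[1, 2], [3, 4], [5]], Q = [[1, 2], [3, 4], [5]]

Insert each entry of the permutation into P by Schensted row insertion, recording in Q the position of each new cell.

After inserting 3: P = [[3]].
After inserting 5: P = [[3, 5]].
After inserting 1: P = [[1, 5], [3]].
After inserting 4: P = [[1, 4], [3, 5]].
After inserting 2: P = [[1, 2], [3, 4], [5]].

So P = [[1, 2], [3, 4], [5]], Q = [[1, 2], [3, 4], [5]].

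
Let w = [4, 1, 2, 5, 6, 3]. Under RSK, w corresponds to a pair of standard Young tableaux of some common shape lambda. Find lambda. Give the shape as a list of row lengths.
[4, 2]

Row-insert each entry into an empty tableau.

After inserting 4: P = [[4]].
After inserting 1: P = [[1], [4]].
After inserting 2: P = [[1, 2], [4]].
After inserting 5: P = [[1, 2, 5], [4]].
After inserting 6: P = [[1, 2, 5, 6], [4]].
After inserting 3: P = [[1, 2, 3, 6], [4, 5]].

The final insertion tableau P = [[1, 2, 3, 6], [4, 5]] has shape [4, 2].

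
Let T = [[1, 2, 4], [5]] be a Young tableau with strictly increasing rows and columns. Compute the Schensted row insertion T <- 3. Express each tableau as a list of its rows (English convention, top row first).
In row 1, 3 replaces 4 (the leftmost entry greater than 3); 4 is bumped to row 2. In row 2, 4 replaces 5 (the leftmost entry greater than 4); 5 is bumped to row 3. 5 starts a new row 3. The new tableau is [[1, 2, 3], [4], [5]].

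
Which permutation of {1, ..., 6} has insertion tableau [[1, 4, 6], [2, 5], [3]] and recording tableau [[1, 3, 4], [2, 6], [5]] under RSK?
Reverse the RSK construction: for i from n down to 1, find the cell of Q containing i, remove the entry at that cell from P, and reverse-bump it up through P; the value ejected from row 1 is w(i).

Step i=6: Q has 6 at row 2, column 2; remove 5 from row 2 of P and reverse-bump: 5 enters row 1 and ejects 4. So w(6) = 4. P is now [[1, 5, 6], [2], [3]].
Step i=5: Q has 5 at row 3, column 1; remove 3 from row 3 of P and reverse-bump: 3 enters row 2 and ejects 2; 2 enters row 1 and ejects 1. So w(5) = 1. P is now [[2, 5, 6], [3]].
Step i=4: Q has 4 at row 1, column 3; remove that cell from P, ejecting 6. So w(4) = 6. P is now [[2, 5], [3]].
Step i=3: Q has 3 at row 1, column 2; remove that cell from P, ejecting 5. So w(3) = 5. P is now [[2], [3]].
Step i=2: Q has 2 at row 2, column 1; remove 3 from row 2 of P and reverse-bump: 3 enters row 1 and ejects 2. So w(2) = 2. P is now [[3]].
Step i=1: Q has 1 at row 1, column 1; remove that cell from P, ejecting 3. So w(1) = 3. P is now [].

So w = 3 2 5 6 1 4.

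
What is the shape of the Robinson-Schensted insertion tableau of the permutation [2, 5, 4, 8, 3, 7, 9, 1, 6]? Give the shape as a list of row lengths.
[4, 2, 2, 1]

Row-insert each entry into an empty tableau.

After inserting 2: P = [[2]].
After inserting 5: P = [[2, 5]].
After inserting 4: P = [[2, 4], [5]].
After inserting 8: P = [[2, 4, 8], [5]].
After inserting 3: P = [[2, 3, 8], [4], [5]].
After inserting 7: P = [[2, 3, 7], [4, 8], [5]].
After inserting 9: P = [[2, 3, 7, 9], [4, 8], [5]].
After inserting 1: P = [[1, 3, 7, 9], [2, 8], [4], [5]].
After inserting 6: P = [[1, 3, 6, 9], [2, 7], [4, 8], [5]].

The final insertion tableau P = [[1, 3, 6, 9], [2, 7], [4, 8], [5]] has shape [4, 2, 2, 1].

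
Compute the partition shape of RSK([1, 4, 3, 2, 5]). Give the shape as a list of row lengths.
Row-insert each entry into an empty tableau.

After inserting 1: P = [[1]].
After inserting 4: P = [[1, 4]].
After inserting 3: P = [[1, 3], [4]].
After inserting 2: P = [[1, 2], [3], [4]].
After inserting 5: P = [[1, 2, 5], [3], [4]].

The final insertion tableau P = [[1, 2, 5], [3], [4]] has shape [3, 1, 1].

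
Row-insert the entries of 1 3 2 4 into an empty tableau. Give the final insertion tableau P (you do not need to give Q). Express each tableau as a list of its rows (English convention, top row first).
P = [[1, 2, 4], [3]]

After inserting 1: P = [[1]].
After inserting 3: P = [[1, 3]].
After inserting 2: P = [[1, 2], [3]].
After inserting 4: P = [[1, 2, 4], [3]].

So P = [[1, 2, 4], [3]].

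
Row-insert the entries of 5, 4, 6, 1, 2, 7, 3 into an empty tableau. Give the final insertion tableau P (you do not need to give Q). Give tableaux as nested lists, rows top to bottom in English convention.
P = [[1, 2, 3], [4, 6, 7], [5]]

Insert 5: appended to row 1. P = [[5]].
Insert 4: 4 bumps 5 from row 1; 5 starts row 2. P = [[4], [5]].
Insert 6: appended to row 1. P = [[4, 6], [5]].
Insert 1: 1 bumps 4 from row 1; 4 bumps 5 from row 2; 5 starts row 3. P = [[1, 6], [4], [5]].
Insert 2: 2 bumps 6 from row 1; 6 appends to row 2. P = [[1, 2], [4, 6], [5]].
Insert 7: appended to row 1. P = [[1, 2, 7], [4, 6], [5]].
Insert 3: 3 bumps 7 from row 1; 7 appends to row 2. P = [[1, 2, 3], [4, 6, 7], [5]].

So P = [[1, 2, 3], [4, 6, 7], [5]].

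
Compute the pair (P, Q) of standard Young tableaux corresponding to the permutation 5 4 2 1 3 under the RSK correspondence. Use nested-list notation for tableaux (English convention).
Insert each entry of the permutation into P by Schensted row insertion, recording in Q the position of each new cell.

Insert 5: appended to row 1. P = [[5]].
Insert 4: 4 bumps 5 from row 1; 5 starts row 2. P = [[4], [5]].
Insert 2: 2 bumps 4 from row 1; 4 bumps 5 from row 2; 5 starts row 3. P = [[2], [4], [5]].
Insert 1: 1 bumps 2 from row 1; 2 bumps 4 from row 2; 4 bumps 5 from row 3; 5 starts row 4. P = [[1], [2], [4], [5]].
Insert 3: appended to row 1. P = [[1, 3], [2], [4], [5]].

So P = [[1, 3], [2], [4], [5]], Q = [[1, 5], [2], [3], [4]].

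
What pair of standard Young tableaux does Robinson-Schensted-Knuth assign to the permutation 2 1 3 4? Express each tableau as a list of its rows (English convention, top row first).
Insert each entry of the permutation into P by Schensted row insertion, recording in Q the position of each new cell.

Insert 2: appended to row 1. P = [[2]], Q = [[1]].
Insert 1: 1 bumps 2 from row 1; 2 starts row 2. P = [[1], [2]], Q = [[1], [2]].
Insert 3: appended to row 1. P = [[1, 3], [2]], Q = [[1, 3], [2]].
Insert 4: appended to row 1. P = [[1, 3, 4], [2]], Q = [[1, 3, 4], [2]].

So P = [[1, 3, 4], [2]], Q = [[1, 3, 4], [2]].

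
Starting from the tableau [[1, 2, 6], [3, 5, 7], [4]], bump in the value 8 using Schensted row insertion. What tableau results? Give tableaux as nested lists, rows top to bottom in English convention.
8 is larger than every entry of row 1, so it is appended to row 1. The new tableau is [[1, 2, 6, 8], [3, 5, 7], [4]].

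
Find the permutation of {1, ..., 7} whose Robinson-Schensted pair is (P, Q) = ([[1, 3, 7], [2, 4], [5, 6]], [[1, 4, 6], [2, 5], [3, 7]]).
5 2 1 6 4 7 3

Reverse the RSK construction: for i from n down to 1, find the cell of Q containing i, remove the entry at that cell from P, and reverse-bump it up through P; the value ejected from row 1 is w(i).

Step i=7: Q has 7 at row 3, column 2; remove 6 from row 3 of P and reverse-bump: 6 enters row 2 and ejects 4; 4 enters row 1 and ejects 3. So w(7) = 3. P is now [[1, 4, 7], [2, 6], [5]].
Step i=6: Q has 6 at row 1, column 3; remove that cell from P, ejecting 7. So w(6) = 7. P is now [[1, 4], [2, 6], [5]].
Step i=5: Q has 5 at row 2, column 2; remove 6 from row 2 of P and reverse-bump: 6 enters row 1 and ejects 4. So w(5) = 4. P is now [[1, 6], [2], [5]].
Step i=4: Q has 4 at row 1, column 2; remove that cell from P, ejecting 6. So w(4) = 6. P is now [[1], [2], [5]].
Step i=3: Q has 3 at row 3, column 1; remove 5 from row 3 of P and reverse-bump: 5 enters row 2 and ejects 2; 2 enters row 1 and ejects 1. So w(3) = 1. P is now [[2], [5]].
Step i=2: Q has 2 at row 2, column 1; remove 5 from row 2 of P and reverse-bump: 5 enters row 1 and ejects 2. So w(2) = 2. P is now [[5]].
Step i=1: Q has 1 at row 1, column 1; remove that cell from P, ejecting 5. So w(1) = 5. P is now [].

So w = 5 2 1 6 4 7 3.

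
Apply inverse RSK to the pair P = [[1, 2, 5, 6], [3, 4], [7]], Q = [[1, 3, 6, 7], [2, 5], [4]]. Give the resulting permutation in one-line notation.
7 3 4 1 2 5 6

Reverse the RSK construction: for i from n down to 1, find the cell of Q containing i, remove the entry at that cell from P, and reverse-bump it up through P; the value ejected from row 1 is w(i).

Step i=7: Q has 7 at row 1, column 4; remove that cell from P, ejecting 6. So w(7) = 6. P is now [[1, 2, 5], [3, 4], [7]].
Step i=6: Q has 6 at row 1, column 3; remove that cell from P, ejecting 5. So w(6) = 5. P is now [[1, 2], [3, 4], [7]].
Step i=5: Q has 5 at row 2, column 2; remove 4 from row 2 of P and reverse-bump: 4 enters row 1 and ejects 2. So w(5) = 2. P is now [[1, 4], [3], [7]].
Step i=4: Q has 4 at row 3, column 1; remove 7 from row 3 of P and reverse-bump: 7 enters row 2 and ejects 3; 3 enters row 1 and ejects 1. So w(4) = 1. P is now [[3, 4], [7]].
Step i=3: Q has 3 at row 1, column 2; remove that cell from P, ejecting 4. So w(3) = 4. P is now [[3], [7]].
Step i=2: Q has 2 at row 2, column 1; remove 7 from row 2 of P and reverse-bump: 7 enters row 1 and ejects 3. So w(2) = 3. P is now [[7]].
Step i=1: Q has 1 at row 1, column 1; remove that cell from P, ejecting 7. So w(1) = 7. P is now [].

So w = 7 3 4 1 2 5 6.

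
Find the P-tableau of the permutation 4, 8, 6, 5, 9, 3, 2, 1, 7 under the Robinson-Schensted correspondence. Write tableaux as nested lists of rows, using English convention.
P = [[1, 5, 7], [2, 9], [3], [4], [6], [8]]

Insert 4: appended to row 1. P = [[4]].
Insert 8: appended to row 1. P = [[4, 8]].
Insert 6: 6 bumps 8 from row 1; 8 starts row 2. P = [[4, 6], [8]].
Insert 5: 5 bumps 6 from row 1; 6 bumps 8 from row 2; 8 starts row 3. P = [[4, 5], [6], [8]].
Insert 9: appended to row 1. P = [[4, 5, 9], [6], [8]].
Insert 3: 3 bumps 4 from row 1; 4 bumps 6 from row 2; 6 bumps 8 from row 3; 8 starts row 4. P = [[3, 5, 9], [4], [6], [8]].
Insert 2: 2 bumps 3 from row 1; 3 bumps 4 from row 2; 4 bumps 6 from row 3; 6 bumps 8 from row 4; 8 starts row 5. P = [[2, 5, 9], [3], [4], [6], [8]].
Insert 1: 1 bumps 2 from row 1; 2 bumps 3 from row 2; 3 bumps 4 from row 3; 4 bumps 6 from row 4; 6 bumps 8 from row 5; 8 starts row 6. P = [[1, 5, 9], [2], [3], [4], [6], [8]].
Insert 7: 7 bumps 9 from row 1; 9 appends to row 2. P = [[1, 5, 7], [2, 9], [3], [4], [6], [8]].

So P = [[1, 5, 7], [2, 9], [3], [4], [6], [8]].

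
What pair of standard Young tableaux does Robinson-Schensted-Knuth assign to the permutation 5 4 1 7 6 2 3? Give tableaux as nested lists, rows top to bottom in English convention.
Insert each entry of the permutation into P by Schensted row insertion, recording in Q the position of each new cell.

After inserting 5: P = [[5]].
After inserting 4: P = [[4], [5]].
After inserting 1: P = [[1], [4], [5]].
After inserting 7: P = [[1, 7], [4], [5]].
After inserting 6: P = [[1, 6], [4, 7], [5]].
After inserting 2: P = [[1, 2], [4, 6], [5, 7]].
After inserting 3: P = [[1, 2, 3], [4, 6], [5, 7]].

So P = [[1, 2, 3], [4, 6], [5, 7]], Q = [[1, 4, 7], [2, 5], [3, 6]].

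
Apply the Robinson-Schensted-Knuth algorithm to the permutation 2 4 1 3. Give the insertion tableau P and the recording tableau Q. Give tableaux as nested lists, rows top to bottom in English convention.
Insert each entry of the permutation into P by Schensted row insertion, recording in Q the position of each new cell.

Insert 2: appended to row 1. P = [[2]].
Insert 4: appended to row 1. P = [[2, 4]].
Insert 1: 1 bumps 2 from row 1; 2 starts row 2. P = [[1, 4], [2]].
Insert 3: 3 bumps 4 from row 1; 4 appends to row 2. P = [[1, 3], [2, 4]].

So P = [[1, 3], [2, 4]], Q = [[1, 2], [3, 4]].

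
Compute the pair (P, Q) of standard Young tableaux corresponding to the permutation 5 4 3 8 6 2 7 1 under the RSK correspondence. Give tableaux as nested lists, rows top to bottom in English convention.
P = [[1, 6, 7], [2, 8], [3], [4], [5]], Q = [[1, 4, 7], [2, 5], [3], [6], [8]]

Insert each entry of the permutation into P by Schensted row insertion, recording in Q the position of each new cell.

Insert 5: appended to row 1. P = [[5]].
Insert 4: 4 bumps 5 from row 1; 5 starts row 2. P = [[4], [5]].
Insert 3: 3 bumps 4 from row 1; 4 bumps 5 from row 2; 5 starts row 3. P = [[3], [4], [5]].
Insert 8: appended to row 1. P = [[3, 8], [4], [5]].
Insert 6: 6 bumps 8 from row 1; 8 appends to row 2. P = [[3, 6], [4, 8], [5]].
Insert 2: 2 bumps 3 from row 1; 3 bumps 4 from row 2; 4 bumps 5 from row 3; 5 starts row 4. P = [[2, 6], [3, 8], [4], [5]].
Insert 7: appended to row 1. P = [[2, 6, 7], [3, 8], [4], [5]].
Insert 1: 1 bumps 2 from row 1; 2 bumps 3 from row 2; 3 bumps 4 from row 3; 4 bumps 5 from row 4; 5 starts row 5. P = [[1, 6, 7], [2, 8], [3], [4], [5]].

So P = [[1, 6, 7], [2, 8], [3], [4], [5]], Q = [[1, 4, 7], [2, 5], [3], [6], [8]].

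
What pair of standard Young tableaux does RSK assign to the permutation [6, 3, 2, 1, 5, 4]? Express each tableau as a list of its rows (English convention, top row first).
P = [[1, 4], [2, 5], [3], [6]], Q = [[1, 5], [2, 6], [3], [4]]

Insert each entry of the permutation into P by Schensted row insertion, recording in Q the position of each new cell.

Insert 6: appended to row 1. P = [[6]].
Insert 3: 3 bumps 6 from row 1; 6 starts row 2. P = [[3], [6]].
Insert 2: 2 bumps 3 from row 1; 3 bumps 6 from row 2; 6 starts row 3. P = [[2], [3], [6]].
Insert 1: 1 bumps 2 from row 1; 2 bumps 3 from row 2; 3 bumps 6 from row 3; 6 starts row 4. P = [[1], [2], [3], [6]].
Insert 5: appended to row 1. P = [[1, 5], [2], [3], [6]].
Insert 4: 4 bumps 5 from row 1; 5 appends to row 2. P = [[1, 4], [2, 5], [3], [6]].

So P = [[1, 4], [2, 5], [3], [6]], Q = [[1, 5], [2, 6], [3], [4]].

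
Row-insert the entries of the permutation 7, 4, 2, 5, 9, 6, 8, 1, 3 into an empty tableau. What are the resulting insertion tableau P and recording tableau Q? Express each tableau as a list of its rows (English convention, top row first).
Insert each entry of the permutation into P by Schensted row insertion, recording in Q the position of each new cell.

Insert 7: appended to row 1. P = [[7]].
Insert 4: 4 bumps 7 from row 1; 7 starts row 2. P = [[4], [7]].
Insert 2: 2 bumps 4 from row 1; 4 bumps 7 from row 2; 7 starts row 3. P = [[2], [4], [7]].
Insert 5: appended to row 1. P = [[2, 5], [4], [7]].
Insert 9: appended to row 1. P = [[2, 5, 9], [4], [7]].
Insert 6: 6 bumps 9 from row 1; 9 appends to row 2. P = [[2, 5, 6], [4, 9], [7]].
Insert 8: appended to row 1. P = [[2, 5, 6, 8], [4, 9], [7]].
Insert 1: 1 bumps 2 from row 1; 2 bumps 4 from row 2; 4 bumps 7 from row 3; 7 starts row 4. P = [[1, 5, 6, 8], [2, 9], [4], [7]].
Insert 3: 3 bumps 5 from row 1; 5 bumps 9 from row 2; 9 appends to row 3. P = [[1, 3, 6, 8], [2, 5], [4, 9], [7]].

So P = [[1, 3, 6, 8], [2, 5], [4, 9], [7]], Q = [[1, 4, 5, 7], [2, 6], [3, 9], [8]].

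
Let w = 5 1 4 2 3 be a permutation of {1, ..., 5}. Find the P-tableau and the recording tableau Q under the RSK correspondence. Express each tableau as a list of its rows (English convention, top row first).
P = [[1, 2, 3], [4], [5]], Q = [[1, 3, 5], [2], [4]]

Insert each entry of the permutation into P by Schensted row insertion, recording in Q the position of each new cell.

Insert 5: appended to row 1. P = [[5]].
Insert 1: 1 bumps 5 from row 1; 5 starts row 2. P = [[1], [5]].
Insert 4: appended to row 1. P = [[1, 4], [5]].
Insert 2: 2 bumps 4 from row 1; 4 bumps 5 from row 2; 5 starts row 3. P = [[1, 2], [4], [5]].
Insert 3: appended to row 1. P = [[1, 2, 3], [4], [5]].

So P = [[1, 2, 3], [4], [5]], Q = [[1, 3, 5], [2], [4]].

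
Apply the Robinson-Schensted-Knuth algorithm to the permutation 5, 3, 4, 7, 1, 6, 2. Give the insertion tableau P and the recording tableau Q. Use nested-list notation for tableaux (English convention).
Insert each entry of the permutation into P by Schensted row insertion, recording in Q the position of each new cell.

Insert 5: appended to row 1. P = [[5]].
Insert 3: 3 bumps 5 from row 1; 5 starts row 2. P = [[3], [5]].
Insert 4: appended to row 1. P = [[3, 4], [5]].
Insert 7: appended to row 1. P = [[3, 4, 7], [5]].
Insert 1: 1 bumps 3 from row 1; 3 bumps 5 from row 2; 5 starts row 3. P = [[1, 4, 7], [3], [5]].
Insert 6: 6 bumps 7 from row 1; 7 appends to row 2. P = [[1, 4, 6], [3, 7], [5]].
Insert 2: 2 bumps 4 from row 1; 4 bumps 7 from row 2; 7 appends to row 3. P = [[1, 2, 6], [3, 4], [5, 7]].

So P = [[1, 2, 6], [3, 4], [5, 7]], Q = [[1, 3, 4], [2, 6], [5, 7]].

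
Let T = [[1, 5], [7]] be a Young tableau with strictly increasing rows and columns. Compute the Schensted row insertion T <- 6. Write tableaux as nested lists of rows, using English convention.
[[1, 5, 6], [7]]

6 is larger than every entry of row 1, so it is appended to row 1. The new tableau is [[1, 5, 6], [7]].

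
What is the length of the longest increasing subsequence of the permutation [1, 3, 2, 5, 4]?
3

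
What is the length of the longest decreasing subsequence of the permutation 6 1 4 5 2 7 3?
3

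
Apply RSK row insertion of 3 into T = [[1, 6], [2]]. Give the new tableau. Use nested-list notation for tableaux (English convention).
In row 1, 3 replaces 6 (the leftmost entry greater than 3); 6 is bumped to row 2. 6 is appended to row 2. The new tableau is [[1, 3], [2, 6]].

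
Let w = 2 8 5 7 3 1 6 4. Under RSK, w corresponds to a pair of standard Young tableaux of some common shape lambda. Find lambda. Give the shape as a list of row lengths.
Row-insert each entry into an empty tableau.

After inserting 2: P = [[2]].
After inserting 8: P = [[2, 8]].
After inserting 5: P = [[2, 5], [8]].
After inserting 7: P = [[2, 5, 7], [8]].
After inserting 3: P = [[2, 3, 7], [5], [8]].
After inserting 1: P = [[1, 3, 7], [2], [5], [8]].
After inserting 6: P = [[1, 3, 6], [2, 7], [5], [8]].
After inserting 4: P = [[1, 3, 4], [2, 6], [5, 7], [8]].

The final insertion tableau P = [[1, 3, 4], [2, 6], [5, 7], [8]] has shape [3, 2, 2, 1].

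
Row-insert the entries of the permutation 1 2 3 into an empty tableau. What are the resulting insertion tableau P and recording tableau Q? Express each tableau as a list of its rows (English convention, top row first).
P = [[1, 2, 3]], Q = [[1, 2, 3]]

Insert each entry of the permutation into P by Schensted row insertion, recording in Q the position of each new cell.

After inserting 1: P = [[1]].
After inserting 2: P = [[1, 2]].
After inserting 3: P = [[1, 2, 3]].

So P = [[1, 2, 3]], Q = [[1, 2, 3]].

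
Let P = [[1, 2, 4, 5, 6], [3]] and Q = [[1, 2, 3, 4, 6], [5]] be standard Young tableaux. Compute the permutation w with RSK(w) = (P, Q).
1 3 4 5 2 6

Reverse the RSK construction: for i from n down to 1, find the cell of Q containing i, remove the entry at that cell from P, and reverse-bump it up through P; the value ejected from row 1 is w(i).

Step i=6: Q has 6 at row 1, column 5; remove that cell from P, ejecting 6. So w(6) = 6. P is now [[1, 2, 4, 5], [3]].
Step i=5: Q has 5 at row 2, column 1; remove 3 from row 2 of P and reverse-bump: 3 enters row 1 and ejects 2. So w(5) = 2. P is now [[1, 3, 4, 5]].
Step i=4: Q has 4 at row 1, column 4; remove that cell from P, ejecting 5. So w(4) = 5. P is now [[1, 3, 4]].
Step i=3: Q has 3 at row 1, column 3; remove that cell from P, ejecting 4. So w(3) = 4. P is now [[1, 3]].
Step i=2: Q has 2 at row 1, column 2; remove that cell from P, ejecting 3. So w(2) = 3. P is now [[1]].
Step i=1: Q has 1 at row 1, column 1; remove that cell from P, ejecting 1. So w(1) = 1. P is now [].

So w = 1 3 4 5 2 6.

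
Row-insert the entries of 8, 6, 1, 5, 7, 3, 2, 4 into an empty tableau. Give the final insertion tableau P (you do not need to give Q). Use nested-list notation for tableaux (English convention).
P = [[1, 2, 4], [3, 7], [5], [6], [8]]

After inserting 8: P = [[8]].
After inserting 6: P = [[6], [8]].
After inserting 1: P = [[1], [6], [8]].
After inserting 5: P = [[1, 5], [6], [8]].
After inserting 7: P = [[1, 5, 7], [6], [8]].
After inserting 3: P = [[1, 3, 7], [5], [6], [8]].
After inserting 2: P = [[1, 2, 7], [3], [5], [6], [8]].
After inserting 4: P = [[1, 2, 4], [3, 7], [5], [6], [8]].

So P = [[1, 2, 4], [3, 7], [5], [6], [8]].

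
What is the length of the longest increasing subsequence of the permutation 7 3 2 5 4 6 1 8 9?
5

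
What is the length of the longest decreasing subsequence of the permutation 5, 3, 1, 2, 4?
3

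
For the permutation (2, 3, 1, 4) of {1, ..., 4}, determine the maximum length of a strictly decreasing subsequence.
2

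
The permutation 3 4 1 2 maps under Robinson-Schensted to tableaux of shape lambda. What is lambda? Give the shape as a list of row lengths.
RSK row insertion gives P = [[1, 2], [3, 4]], which has shape [2, 2].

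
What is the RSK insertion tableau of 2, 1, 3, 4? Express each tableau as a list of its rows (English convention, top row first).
P = [[1, 3, 4], [2]]

After inserting 2: P = [[2]].
After inserting 1: P = [[1], [2]].
After inserting 3: P = [[1, 3], [2]].
After inserting 4: P = [[1, 3, 4], [2]].

So P = [[1, 3, 4], [2]].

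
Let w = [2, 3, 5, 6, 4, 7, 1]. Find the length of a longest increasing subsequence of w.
5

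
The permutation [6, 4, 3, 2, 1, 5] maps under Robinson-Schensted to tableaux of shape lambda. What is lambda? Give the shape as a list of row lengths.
Row-insert each entry into an empty tableau.

After inserting 6: P = [[6]].
After inserting 4: P = [[4], [6]].
After inserting 3: P = [[3], [4], [6]].
After inserting 2: P = [[2], [3], [4], [6]].
After inserting 1: P = [[1], [2], [3], [4], [6]].
After inserting 5: P = [[1, 5], [2], [3], [4], [6]].

The final insertion tableau P = [[1, 5], [2], [3], [4], [6]] has shape [2, 1, 1, 1, 1].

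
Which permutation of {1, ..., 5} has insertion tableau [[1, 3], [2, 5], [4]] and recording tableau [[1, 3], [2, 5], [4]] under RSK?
Reverse the RSK construction: for i from n down to 1, find the cell of Q containing i, remove the entry at that cell from P, and reverse-bump it up through P; the value ejected from row 1 is w(i).

Step i=5: Q has 5 at row 2, column 2; remove 5 from row 2 of P and reverse-bump: 5 enters row 1 and ejects 3. So w(5) = 3. P is now [[1, 5], [2], [4]].
Step i=4: Q has 4 at row 3, column 1; remove 4 from row 3 of P and reverse-bump: 4 enters row 2 and ejects 2; 2 enters row 1 and ejects 1. So w(4) = 1. P is now [[2, 5], [4]].
Step i=3: Q has 3 at row 1, column 2; remove that cell from P, ejecting 5. So w(3) = 5. P is now [[2], [4]].
Step i=2: Q has 2 at row 2, column 1; remove 4 from row 2 of P and reverse-bump: 4 enters row 1 and ejects 2. So w(2) = 2. P is now [[4]].
Step i=1: Q has 1 at row 1, column 1; remove that cell from P, ejecting 4. So w(1) = 4. P is now [].

So w = 4 2 5 1 3.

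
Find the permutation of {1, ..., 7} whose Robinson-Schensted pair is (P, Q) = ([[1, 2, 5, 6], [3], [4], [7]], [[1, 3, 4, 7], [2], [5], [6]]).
Reverse the RSK construction: for i from n down to 1, find the cell of Q containing i, remove the entry at that cell from P, and reverse-bump it up through P; the value ejected from row 1 is w(i).

Step i=7: Q has 7 at row 1, column 4; remove that cell from P, ejecting 6. So w(7) = 6. P is now [[1, 2, 5], [3], [4], [7]].
Step i=6: Q has 6 at row 4, column 1; remove 7 from row 4 of P and reverse-bump: 7 enters row 3 and ejects 4; 4 enters row 2 and ejects 3; 3 enters row 1 and ejects 2. So w(6) = 2. P is now [[1, 3, 5], [4], [7]].
Step i=5: Q has 5 at row 3, column 1; remove 7 from row 3 of P and reverse-bump: 7 enters row 2 and ejects 4; 4 enters row 1 and ejects 3. So w(5) = 3. P is now [[1, 4, 5], [7]].
Step i=4: Q has 4 at row 1, column 3; remove that cell from P, ejecting 5. So w(4) = 5. P is now [[1, 4], [7]].
Step i=3: Q has 3 at row 1, column 2; remove that cell from P, ejecting 4. So w(3) = 4. P is now [[1], [7]].
Step i=2: Q has 2 at row 2, column 1; remove 7 from row 2 of P and reverse-bump: 7 enters row 1 and ejects 1. So w(2) = 1. P is now [[7]].
Step i=1: Q has 1 at row 1, column 1; remove that cell from P, ejecting 7. So w(1) = 7. P is now [].

So w = 7 1 4 5 3 2 6.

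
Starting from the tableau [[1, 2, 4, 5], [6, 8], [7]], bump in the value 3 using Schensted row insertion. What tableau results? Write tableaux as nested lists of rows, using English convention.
[[1, 2, 3, 5], [4, 8], [6], [7]]

In row 1, 3 replaces 4 (the leftmost entry greater than 3); 4 is bumped to row 2. In row 2, 4 replaces 6 (the leftmost entry greater than 4); 6 is bumped to row 3. In row 3, 6 replaces 7 (the leftmost entry greater than 6); 7 is bumped to row 4. 7 starts a new row 4. The new tableau is [[1, 2, 3, 5], [4, 8], [6], [7]].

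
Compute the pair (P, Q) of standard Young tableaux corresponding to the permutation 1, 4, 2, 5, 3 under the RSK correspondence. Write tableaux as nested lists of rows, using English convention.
Insert each entry of the permutation into P by Schensted row insertion, recording in Q the position of each new cell.

Insert 1: appended to row 1. P = [[1]].
Insert 4: appended to row 1. P = [[1, 4]].
Insert 2: 2 bumps 4 from row 1; 4 starts row 2. P = [[1, 2], [4]].
Insert 5: appended to row 1. P = [[1, 2, 5], [4]].
Insert 3: 3 bumps 5 from row 1; 5 appends to row 2. P = [[1, 2, 3], [4, 5]].

So P = [[1, 2, 3], [4, 5]], Q = [[1, 2, 4], [3, 5]].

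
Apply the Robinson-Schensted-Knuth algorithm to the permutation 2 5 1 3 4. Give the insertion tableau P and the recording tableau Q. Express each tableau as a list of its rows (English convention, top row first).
Insert each entry of the permutation into P by Schensted row insertion, recording in Q the position of each new cell.

After inserting 2: P = [[2]].
After inserting 5: P = [[2, 5]].
After inserting 1: P = [[1, 5], [2]].
After inserting 3: P = [[1, 3], [2, 5]].
After inserting 4: P = [[1, 3, 4], [2, 5]].

So P = [[1, 3, 4], [2, 5]], Q = [[1, 2, 5], [3, 4]].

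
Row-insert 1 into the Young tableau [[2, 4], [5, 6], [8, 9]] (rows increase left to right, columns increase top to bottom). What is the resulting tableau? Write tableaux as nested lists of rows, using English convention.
In row 1, 1 replaces 2 (the leftmost entry greater than 1); 2 is bumped to row 2. In row 2, 2 replaces 5 (the leftmost entry greater than 2); 5 is bumped to row 3. In row 3, 5 replaces 8 (the leftmost entry greater than 5); 8 is bumped to row 4. 8 starts a new row 4. The new tableau is [[1, 4], [2, 6], [5, 9], [8]].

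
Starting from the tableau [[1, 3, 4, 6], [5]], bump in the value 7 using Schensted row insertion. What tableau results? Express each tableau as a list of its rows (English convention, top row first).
7 is larger than every entry of row 1, so it is appended to row 1. The new tableau is [[1, 3, 4, 6, 7], [5]].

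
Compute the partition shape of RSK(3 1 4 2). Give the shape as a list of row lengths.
Row-insert each entry into an empty tableau.

After inserting 3: P = [[3]].
After inserting 1: P = [[1], [3]].
After inserting 4: P = [[1, 4], [3]].
After inserting 2: P = [[1, 2], [3, 4]].

The final insertion tableau P = [[1, 2], [3, 4]] has shape [2, 2].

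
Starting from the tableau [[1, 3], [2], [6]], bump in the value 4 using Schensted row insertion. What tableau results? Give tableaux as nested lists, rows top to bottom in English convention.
4 is larger than every entry of row 1, so it is appended to row 1. The new tableau is [[1, 3, 4], [2], [6]].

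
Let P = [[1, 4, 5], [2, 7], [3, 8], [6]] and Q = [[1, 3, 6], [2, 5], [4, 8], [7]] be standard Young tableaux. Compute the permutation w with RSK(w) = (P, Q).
6 3 8 2 4 7 1 5

Reverse the RSK construction: for i from n down to 1, find the cell of Q containing i, remove the entry at that cell from P, and reverse-bump it up through P; the value ejected from row 1 is w(i).

Step i=8: Q has 8 at row 3, column 2; remove 8 from row 3 of P and reverse-bump: 8 enters row 2 and ejects 7; 7 enters row 1 and ejects 5. So w(8) = 5. P is now [[1, 4, 7], [2, 8], [3], [6]].
Step i=7: Q has 7 at row 4, column 1; remove 6 from row 4 of P and reverse-bump: 6 enters row 3 and ejects 3; 3 enters row 2 and ejects 2; 2 enters row 1 and ejects 1. So w(7) = 1. P is now [[2, 4, 7], [3, 8], [6]].
Step i=6: Q has 6 at row 1, column 3; remove that cell from P, ejecting 7. So w(6) = 7. P is now [[2, 4], [3, 8], [6]].
Step i=5: Q has 5 at row 2, column 2; remove 8 from row 2 of P and reverse-bump: 8 enters row 1 and ejects 4. So w(5) = 4. P is now [[2, 8], [3], [6]].
Step i=4: Q has 4 at row 3, column 1; remove 6 from row 3 of P and reverse-bump: 6 enters row 2 and ejects 3; 3 enters row 1 and ejects 2. So w(4) = 2. P is now [[3, 8], [6]].
Step i=3: Q has 3 at row 1, column 2; remove that cell from P, ejecting 8. So w(3) = 8. P is now [[3], [6]].
Step i=2: Q has 2 at row 2, column 1; remove 6 from row 2 of P and reverse-bump: 6 enters row 1 and ejects 3. So w(2) = 3. P is now [[6]].
Step i=1: Q has 1 at row 1, column 1; remove that cell from P, ejecting 6. So w(1) = 6. P is now [].

So w = 6 3 8 2 4 7 1 5.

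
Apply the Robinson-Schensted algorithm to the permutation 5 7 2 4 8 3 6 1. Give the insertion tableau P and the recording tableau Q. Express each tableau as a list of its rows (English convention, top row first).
Insert each entry of the permutation into P by Schensted row insertion, recording in Q the position of each new cell.

Insert 5: appended to row 1. P = [[5]].
Insert 7: appended to row 1. P = [[5, 7]].
Insert 2: 2 bumps 5 from row 1; 5 starts row 2. P = [[2, 7], [5]].
Insert 4: 4 bumps 7 from row 1; 7 appends to row 2. P = [[2, 4], [5, 7]].
Insert 8: appended to row 1. P = [[2, 4, 8], [5, 7]].
Insert 3: 3 bumps 4 from row 1; 4 bumps 5 from row 2; 5 starts row 3. P = [[2, 3, 8], [4, 7], [5]].
Insert 6: 6 bumps 8 from row 1; 8 appends to row 2. P = [[2, 3, 6], [4, 7, 8], [5]].
Insert 1: 1 bumps 2 from row 1; 2 bumps 4 from row 2; 4 bumps 5 from row 3; 5 starts row 4. P = [[1, 3, 6], [2, 7, 8], [4], [5]].

So P = [[1, 3, 6], [2, 7, 8], [4], [5]], Q = [[1, 2, 5], [3, 4, 7], [6], [8]].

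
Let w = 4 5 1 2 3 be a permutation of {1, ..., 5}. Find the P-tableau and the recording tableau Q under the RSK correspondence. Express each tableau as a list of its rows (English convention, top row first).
P = [[1, 2, 3], [4, 5]], Q = [[1, 2, 5], [3, 4]]

Insert each entry of the permutation into P by Schensted row insertion, recording in Q the position of each new cell.

Insert 4: appended to row 1. P = [[4]].
Insert 5: appended to row 1. P = [[4, 5]].
Insert 1: 1 bumps 4 from row 1; 4 starts row 2. P = [[1, 5], [4]].
Insert 2: 2 bumps 5 from row 1; 5 appends to row 2. P = [[1, 2], [4, 5]].
Insert 3: appended to row 1. P = [[1, 2, 3], [4, 5]].

So P = [[1, 2, 3], [4, 5]], Q = [[1, 2, 5], [3, 4]].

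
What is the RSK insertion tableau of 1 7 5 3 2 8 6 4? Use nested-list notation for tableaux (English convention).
Insert 1: appended to row 1. P = [[1]].
Insert 7: appended to row 1. P = [[1, 7]].
Insert 5: 5 bumps 7 from row 1; 7 starts row 2. P = [[1, 5], [7]].
Insert 3: 3 bumps 5 from row 1; 5 bumps 7 from row 2; 7 starts row 3. P = [[1, 3], [5], [7]].
Insert 2: 2 bumps 3 from row 1; 3 bumps 5 from row 2; 5 bumps 7 from row 3; 7 starts row 4. P = [[1, 2], [3], [5], [7]].
Insert 8: appended to row 1. P = [[1, 2, 8], [3], [5], [7]].
Insert 6: 6 bumps 8 from row 1; 8 appends to row 2. P = [[1, 2, 6], [3, 8], [5], [7]].
Insert 4: 4 bumps 6 from row 1; 6 bumps 8 from row 2; 8 appends to row 3. P = [[1, 2, 4], [3, 6], [5, 8], [7]].

So P = [[1, 2, 4], [3, 6], [5, 8], [7]].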